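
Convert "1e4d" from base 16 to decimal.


Input: "1e4d" in base 16
Positional expansion:
  Digit '1' (value 1) x 16^3 = 4096
  Digit 'e' (value 14) x 16^2 = 3584
  Digit '4' (value 4) x 16^1 = 64
  Digit 'd' (value 13) x 16^0 = 13
Sum = 7757

7757


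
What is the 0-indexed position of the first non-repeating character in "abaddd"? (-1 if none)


Input: abaddd
Character frequencies:
  'a': 2
  'b': 1
  'd': 3
Scanning left to right for freq == 1:
  Position 0 ('a'): freq=2, skip
  Position 1 ('b'): unique! => answer = 1

1


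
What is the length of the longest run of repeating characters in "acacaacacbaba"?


Input: "acacaacacbaba"
Scanning for longest run:
  Position 1 ('c'): new char, reset run to 1
  Position 2 ('a'): new char, reset run to 1
  Position 3 ('c'): new char, reset run to 1
  Position 4 ('a'): new char, reset run to 1
  Position 5 ('a'): continues run of 'a', length=2
  Position 6 ('c'): new char, reset run to 1
  Position 7 ('a'): new char, reset run to 1
  Position 8 ('c'): new char, reset run to 1
  Position 9 ('b'): new char, reset run to 1
  Position 10 ('a'): new char, reset run to 1
  Position 11 ('b'): new char, reset run to 1
  Position 12 ('a'): new char, reset run to 1
Longest run: 'a' with length 2

2


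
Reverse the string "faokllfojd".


Input: faokllfojd
Reading characters right to left:
  Position 9: 'd'
  Position 8: 'j'
  Position 7: 'o'
  Position 6: 'f'
  Position 5: 'l'
  Position 4: 'l'
  Position 3: 'k'
  Position 2: 'o'
  Position 1: 'a'
  Position 0: 'f'
Reversed: djofllkoaf

djofllkoaf


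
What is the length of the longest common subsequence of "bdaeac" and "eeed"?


LCS of "bdaeac" and "eeed"
DP table:
           e    e    e    d
      0    0    0    0    0
  b   0    0    0    0    0
  d   0    0    0    0    1
  a   0    0    0    0    1
  e   0    1    1    1    1
  a   0    1    1    1    1
  c   0    1    1    1    1
LCS length = dp[6][4] = 1

1


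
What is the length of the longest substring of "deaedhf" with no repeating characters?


Input: "deaedhf"
Sliding window (track last position of each char):
  Position 0 ('d'): window [0,0] length 1 -- new best
  Position 1 ('e'): window [0,1] length 2 -- new best
  Position 2 ('a'): window [0,2] length 3 -- new best
  Position 3 ('e'): repeat (last at 1), move window start to 2
  Position 3 ('e'): window [2,3] length 2
  Position 4 ('d'): window [2,4] length 3
  Position 5 ('h'): window [2,5] length 4 -- new best
  Position 6 ('f'): window [2,6] length 5 -- new best
Longest substring with no repeats: "aedhf" with length 5

5


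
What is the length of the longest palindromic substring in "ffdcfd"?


Input: "ffdcfd"
Checking substrings for palindromes:
  [0:2] "ff" (len 2) => palindrome
Longest palindromic substring: "ff" with length 2

2


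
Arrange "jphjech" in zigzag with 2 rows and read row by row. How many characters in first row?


Zigzag "jphjech" into 2 rows:
Placing characters:
  'j' => row 0
  'p' => row 1
  'h' => row 0
  'j' => row 1
  'e' => row 0
  'c' => row 1
  'h' => row 0
Rows:
  Row 0: "jheh"
  Row 1: "pjc"
First row length: 4

4


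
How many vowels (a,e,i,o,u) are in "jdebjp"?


Input: jdebjp
Checking each character:
  'j' at position 0: consonant
  'd' at position 1: consonant
  'e' at position 2: vowel (running total: 1)
  'b' at position 3: consonant
  'j' at position 4: consonant
  'p' at position 5: consonant
Total vowels: 1

1


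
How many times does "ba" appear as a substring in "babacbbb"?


Searching for "ba" in "babacbbb"
Scanning each position:
  Position 0: "ba" => MATCH
  Position 1: "ab" => no
  Position 2: "ba" => MATCH
  Position 3: "ac" => no
  Position 4: "cb" => no
  Position 5: "bb" => no
  Position 6: "bb" => no
Total occurrences: 2

2


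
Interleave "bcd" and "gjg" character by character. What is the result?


Interleaving "bcd" and "gjg":
  Position 0: 'b' from first, 'g' from second => "bg"
  Position 1: 'c' from first, 'j' from second => "cj"
  Position 2: 'd' from first, 'g' from second => "dg"
Result: bgcjdg

bgcjdg


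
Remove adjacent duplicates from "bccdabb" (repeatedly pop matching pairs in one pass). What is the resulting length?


Input: bccdabb
Stack-based adjacent duplicate removal:
  Read 'b': push. Stack: b
  Read 'c': push. Stack: bc
  Read 'c': matches stack top 'c' => pop. Stack: b
  Read 'd': push. Stack: bd
  Read 'a': push. Stack: bda
  Read 'b': push. Stack: bdab
  Read 'b': matches stack top 'b' => pop. Stack: bda
Final stack: "bda" (length 3)

3


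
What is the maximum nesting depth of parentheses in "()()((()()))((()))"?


Input: "()()((()()))((()))"
Tracking depth:
  Position 0 '(': depth becomes 1
  Position 1 ')': depth becomes 0
  Position 2 '(': depth becomes 1
  Position 3 ')': depth becomes 0
  Position 4 '(': depth becomes 1
  Position 5 '(': depth becomes 2
  Position 6 '(': depth becomes 3
  Position 7 ')': depth becomes 2
  Position 8 '(': depth becomes 3
  Position 9 ')': depth becomes 2
  Position 10 ')': depth becomes 1
  Position 11 ')': depth becomes 0
  Position 12 '(': depth becomes 1
  Position 13 '(': depth becomes 2
  Position 14 '(': depth becomes 3
  Position 15 ')': depth becomes 2
  Position 16 ')': depth becomes 1
  Position 17 ')': depth becomes 0
Maximum depth reached: 3

3


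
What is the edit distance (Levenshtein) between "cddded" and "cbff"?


Computing edit distance: "cddded" -> "cbff"
DP table:
           c    b    f    f
      0    1    2    3    4
  c   1    0    1    2    3
  d   2    1    1    2    3
  d   3    2    2    2    3
  d   4    3    3    3    3
  e   5    4    4    4    4
  d   6    5    5    5    5
Edit distance = dp[6][4] = 5

5


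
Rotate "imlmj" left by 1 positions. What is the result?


Input: "imlmj", rotate left by 1
First 1 characters: "i"
Remaining characters: "mlmj"
Concatenate remaining + first: "mlmj" + "i" = "mlmji"

mlmji


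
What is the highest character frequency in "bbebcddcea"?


Input: bbebcddcea
Character counts:
  'a': 1
  'b': 3
  'c': 2
  'd': 2
  'e': 2
Maximum frequency: 3

3


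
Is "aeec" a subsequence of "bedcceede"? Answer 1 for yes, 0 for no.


Check if "aeec" is a subsequence of "bedcceede"
Greedy scan:
  Position 0 ('b'): no match needed
  Position 1 ('e'): no match needed
  Position 2 ('d'): no match needed
  Position 3 ('c'): no match needed
  Position 4 ('c'): no match needed
  Position 5 ('e'): no match needed
  Position 6 ('e'): no match needed
  Position 7 ('d'): no match needed
  Position 8 ('e'): no match needed
Only matched 0/4 characters => not a subsequence

0


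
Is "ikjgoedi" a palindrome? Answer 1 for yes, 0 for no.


Input: ikjgoedi
Reversed: ideogjki
  Compare pos 0 ('i') with pos 7 ('i'): match
  Compare pos 1 ('k') with pos 6 ('d'): MISMATCH
  Compare pos 2 ('j') with pos 5 ('e'): MISMATCH
  Compare pos 3 ('g') with pos 4 ('o'): MISMATCH
Result: not a palindrome

0


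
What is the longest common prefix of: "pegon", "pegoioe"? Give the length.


Words: pegon, pegoioe
  Position 0: all 'p' => match
  Position 1: all 'e' => match
  Position 2: all 'g' => match
  Position 3: all 'o' => match
  Position 4: ('n', 'i') => mismatch, stop
LCP = "pego" (length 4)

4


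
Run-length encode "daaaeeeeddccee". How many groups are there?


Input: daaaeeeeddccee
Scanning for consecutive runs:
  Group 1: 'd' x 1 (positions 0-0)
  Group 2: 'a' x 3 (positions 1-3)
  Group 3: 'e' x 4 (positions 4-7)
  Group 4: 'd' x 2 (positions 8-9)
  Group 5: 'c' x 2 (positions 10-11)
  Group 6: 'e' x 2 (positions 12-13)
Total groups: 6

6


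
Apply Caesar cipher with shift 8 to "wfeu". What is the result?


Caesar cipher: shift "wfeu" by 8
  'w' (pos 22) + 8 = pos 4 = 'e'
  'f' (pos 5) + 8 = pos 13 = 'n'
  'e' (pos 4) + 8 = pos 12 = 'm'
  'u' (pos 20) + 8 = pos 2 = 'c'
Result: enmc

enmc


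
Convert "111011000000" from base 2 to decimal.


Input: "111011000000" in base 2
Positional expansion:
  Digit '1' (value 1) x 2^11 = 2048
  Digit '1' (value 1) x 2^10 = 1024
  Digit '1' (value 1) x 2^9 = 512
  Digit '0' (value 0) x 2^8 = 0
  Digit '1' (value 1) x 2^7 = 128
  Digit '1' (value 1) x 2^6 = 64
  Digit '0' (value 0) x 2^5 = 0
  Digit '0' (value 0) x 2^4 = 0
  Digit '0' (value 0) x 2^3 = 0
  Digit '0' (value 0) x 2^2 = 0
  Digit '0' (value 0) x 2^1 = 0
  Digit '0' (value 0) x 2^0 = 0
Sum = 3776

3776


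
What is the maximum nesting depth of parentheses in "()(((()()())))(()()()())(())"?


Input: "()(((()()())))(()()()())(())"
Tracking depth:
  Position 0 '(': depth becomes 1
  Position 1 ')': depth becomes 0
  Position 2 '(': depth becomes 1
  Position 3 '(': depth becomes 2
  Position 4 '(': depth becomes 3
  Position 5 '(': depth becomes 4
  Position 6 ')': depth becomes 3
  Position 7 '(': depth becomes 4
  Position 8 ')': depth becomes 3
  Position 9 '(': depth becomes 4
  Position 10 ')': depth becomes 3
  Position 11 ')': depth becomes 2
  Position 12 ')': depth becomes 1
  Position 13 ')': depth becomes 0
  Position 14 '(': depth becomes 1
  Position 15 '(': depth becomes 2
  Position 16 ')': depth becomes 1
  Position 17 '(': depth becomes 2
  Position 18 ')': depth becomes 1
  Position 19 '(': depth becomes 2
  Position 20 ')': depth becomes 1
  Position 21 '(': depth becomes 2
  Position 22 ')': depth becomes 1
  Position 23 ')': depth becomes 0
  Position 24 '(': depth becomes 1
  Position 25 '(': depth becomes 2
  Position 26 ')': depth becomes 1
  Position 27 ')': depth becomes 0
Maximum depth reached: 4

4


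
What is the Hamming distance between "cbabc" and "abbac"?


Comparing "cbabc" and "abbac" position by position:
  Position 0: 'c' vs 'a' => differ
  Position 1: 'b' vs 'b' => same
  Position 2: 'a' vs 'b' => differ
  Position 3: 'b' vs 'a' => differ
  Position 4: 'c' vs 'c' => same
Total differences (Hamming distance): 3

3


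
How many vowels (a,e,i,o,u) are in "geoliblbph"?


Input: geoliblbph
Checking each character:
  'g' at position 0: consonant
  'e' at position 1: vowel (running total: 1)
  'o' at position 2: vowel (running total: 2)
  'l' at position 3: consonant
  'i' at position 4: vowel (running total: 3)
  'b' at position 5: consonant
  'l' at position 6: consonant
  'b' at position 7: consonant
  'p' at position 8: consonant
  'h' at position 9: consonant
Total vowels: 3

3


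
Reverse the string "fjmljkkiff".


Input: fjmljkkiff
Reading characters right to left:
  Position 9: 'f'
  Position 8: 'f'
  Position 7: 'i'
  Position 6: 'k'
  Position 5: 'k'
  Position 4: 'j'
  Position 3: 'l'
  Position 2: 'm'
  Position 1: 'j'
  Position 0: 'f'
Reversed: ffikkjlmjf

ffikkjlmjf


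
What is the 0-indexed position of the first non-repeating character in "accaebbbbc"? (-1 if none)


Input: accaebbbbc
Character frequencies:
  'a': 2
  'b': 4
  'c': 3
  'e': 1
Scanning left to right for freq == 1:
  Position 0 ('a'): freq=2, skip
  Position 1 ('c'): freq=3, skip
  Position 2 ('c'): freq=3, skip
  Position 3 ('a'): freq=2, skip
  Position 4 ('e'): unique! => answer = 4

4


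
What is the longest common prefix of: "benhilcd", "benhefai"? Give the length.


Words: benhilcd, benhefai
  Position 0: all 'b' => match
  Position 1: all 'e' => match
  Position 2: all 'n' => match
  Position 3: all 'h' => match
  Position 4: ('i', 'e') => mismatch, stop
LCP = "benh" (length 4)

4


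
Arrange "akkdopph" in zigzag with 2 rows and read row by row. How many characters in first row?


Zigzag "akkdopph" into 2 rows:
Placing characters:
  'a' => row 0
  'k' => row 1
  'k' => row 0
  'd' => row 1
  'o' => row 0
  'p' => row 1
  'p' => row 0
  'h' => row 1
Rows:
  Row 0: "akop"
  Row 1: "kdph"
First row length: 4

4


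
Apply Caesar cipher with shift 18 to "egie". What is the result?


Caesar cipher: shift "egie" by 18
  'e' (pos 4) + 18 = pos 22 = 'w'
  'g' (pos 6) + 18 = pos 24 = 'y'
  'i' (pos 8) + 18 = pos 0 = 'a'
  'e' (pos 4) + 18 = pos 22 = 'w'
Result: wyaw

wyaw


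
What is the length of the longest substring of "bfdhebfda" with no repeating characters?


Input: "bfdhebfda"
Sliding window (track last position of each char):
  Position 0 ('b'): window [0,0] length 1 -- new best
  Position 1 ('f'): window [0,1] length 2 -- new best
  Position 2 ('d'): window [0,2] length 3 -- new best
  Position 3 ('h'): window [0,3] length 4 -- new best
  Position 4 ('e'): window [0,4] length 5 -- new best
  Position 5 ('b'): repeat (last at 0), move window start to 1
  Position 5 ('b'): window [1,5] length 5
  Position 6 ('f'): repeat (last at 1), move window start to 2
  Position 6 ('f'): window [2,6] length 5
  Position 7 ('d'): repeat (last at 2), move window start to 3
  Position 7 ('d'): window [3,7] length 5
  Position 8 ('a'): window [3,8] length 6 -- new best
Longest substring with no repeats: "hebfda" with length 6

6


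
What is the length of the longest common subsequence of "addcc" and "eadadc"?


LCS of "addcc" and "eadadc"
DP table:
           e    a    d    a    d    c
      0    0    0    0    0    0    0
  a   0    0    1    1    1    1    1
  d   0    0    1    2    2    2    2
  d   0    0    1    2    2    3    3
  c   0    0    1    2    2    3    4
  c   0    0    1    2    2    3    4
LCS length = dp[5][6] = 4

4


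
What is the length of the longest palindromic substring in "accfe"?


Input: "accfe"
Checking substrings for palindromes:
  [1:3] "cc" (len 2) => palindrome
Longest palindromic substring: "cc" with length 2

2


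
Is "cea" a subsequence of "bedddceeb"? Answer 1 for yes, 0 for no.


Check if "cea" is a subsequence of "bedddceeb"
Greedy scan:
  Position 0 ('b'): no match needed
  Position 1 ('e'): no match needed
  Position 2 ('d'): no match needed
  Position 3 ('d'): no match needed
  Position 4 ('d'): no match needed
  Position 5 ('c'): matches sub[0] = 'c'
  Position 6 ('e'): matches sub[1] = 'e'
  Position 7 ('e'): no match needed
  Position 8 ('b'): no match needed
Only matched 2/3 characters => not a subsequence

0


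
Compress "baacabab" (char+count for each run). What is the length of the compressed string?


Input: baacabab
Runs:
  'b' x 1 => "b1"
  'a' x 2 => "a2"
  'c' x 1 => "c1"
  'a' x 1 => "a1"
  'b' x 1 => "b1"
  'a' x 1 => "a1"
  'b' x 1 => "b1"
Compressed: "b1a2c1a1b1a1b1"
Compressed length: 14

14


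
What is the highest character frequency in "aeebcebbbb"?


Input: aeebcebbbb
Character counts:
  'a': 1
  'b': 5
  'c': 1
  'e': 3
Maximum frequency: 5

5


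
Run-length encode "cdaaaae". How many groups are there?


Input: cdaaaae
Scanning for consecutive runs:
  Group 1: 'c' x 1 (positions 0-0)
  Group 2: 'd' x 1 (positions 1-1)
  Group 3: 'a' x 4 (positions 2-5)
  Group 4: 'e' x 1 (positions 6-6)
Total groups: 4

4


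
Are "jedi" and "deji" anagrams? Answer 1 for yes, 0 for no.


Strings: "jedi", "deji"
Sorted first:  deij
Sorted second: deij
Sorted forms match => anagrams

1


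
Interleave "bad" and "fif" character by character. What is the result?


Interleaving "bad" and "fif":
  Position 0: 'b' from first, 'f' from second => "bf"
  Position 1: 'a' from first, 'i' from second => "ai"
  Position 2: 'd' from first, 'f' from second => "df"
Result: bfaidf

bfaidf


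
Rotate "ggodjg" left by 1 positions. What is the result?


Input: "ggodjg", rotate left by 1
First 1 characters: "g"
Remaining characters: "godjg"
Concatenate remaining + first: "godjg" + "g" = "godjgg"

godjgg


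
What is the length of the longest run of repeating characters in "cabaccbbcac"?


Input: "cabaccbbcac"
Scanning for longest run:
  Position 1 ('a'): new char, reset run to 1
  Position 2 ('b'): new char, reset run to 1
  Position 3 ('a'): new char, reset run to 1
  Position 4 ('c'): new char, reset run to 1
  Position 5 ('c'): continues run of 'c', length=2
  Position 6 ('b'): new char, reset run to 1
  Position 7 ('b'): continues run of 'b', length=2
  Position 8 ('c'): new char, reset run to 1
  Position 9 ('a'): new char, reset run to 1
  Position 10 ('c'): new char, reset run to 1
Longest run: 'c' with length 2

2


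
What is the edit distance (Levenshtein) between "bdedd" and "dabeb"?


Computing edit distance: "bdedd" -> "dabeb"
DP table:
           d    a    b    e    b
      0    1    2    3    4    5
  b   1    1    2    2    3    4
  d   2    1    2    3    3    4
  e   3    2    2    3    3    4
  d   4    3    3    3    4    4
  d   5    4    4    4    4    5
Edit distance = dp[5][5] = 5

5


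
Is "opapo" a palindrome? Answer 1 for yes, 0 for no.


Input: opapo
Reversed: opapo
  Compare pos 0 ('o') with pos 4 ('o'): match
  Compare pos 1 ('p') with pos 3 ('p'): match
Result: palindrome

1


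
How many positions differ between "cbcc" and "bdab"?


Comparing "cbcc" and "bdab" position by position:
  Position 0: 'c' vs 'b' => DIFFER
  Position 1: 'b' vs 'd' => DIFFER
  Position 2: 'c' vs 'a' => DIFFER
  Position 3: 'c' vs 'b' => DIFFER
Positions that differ: 4

4


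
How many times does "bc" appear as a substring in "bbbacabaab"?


Searching for "bc" in "bbbacabaab"
Scanning each position:
  Position 0: "bb" => no
  Position 1: "bb" => no
  Position 2: "ba" => no
  Position 3: "ac" => no
  Position 4: "ca" => no
  Position 5: "ab" => no
  Position 6: "ba" => no
  Position 7: "aa" => no
  Position 8: "ab" => no
Total occurrences: 0

0


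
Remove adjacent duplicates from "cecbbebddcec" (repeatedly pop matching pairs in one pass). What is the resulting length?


Input: cecbbebddcec
Stack-based adjacent duplicate removal:
  Read 'c': push. Stack: c
  Read 'e': push. Stack: ce
  Read 'c': push. Stack: cec
  Read 'b': push. Stack: cecb
  Read 'b': matches stack top 'b' => pop. Stack: cec
  Read 'e': push. Stack: cece
  Read 'b': push. Stack: ceceb
  Read 'd': push. Stack: cecebd
  Read 'd': matches stack top 'd' => pop. Stack: ceceb
  Read 'c': push. Stack: cecebc
  Read 'e': push. Stack: cecebce
  Read 'c': push. Stack: cecebcec
Final stack: "cecebcec" (length 8)

8


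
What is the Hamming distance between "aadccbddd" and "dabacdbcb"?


Comparing "aadccbddd" and "dabacdbcb" position by position:
  Position 0: 'a' vs 'd' => differ
  Position 1: 'a' vs 'a' => same
  Position 2: 'd' vs 'b' => differ
  Position 3: 'c' vs 'a' => differ
  Position 4: 'c' vs 'c' => same
  Position 5: 'b' vs 'd' => differ
  Position 6: 'd' vs 'b' => differ
  Position 7: 'd' vs 'c' => differ
  Position 8: 'd' vs 'b' => differ
Total differences (Hamming distance): 7

7


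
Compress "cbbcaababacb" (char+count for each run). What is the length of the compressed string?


Input: cbbcaababacb
Runs:
  'c' x 1 => "c1"
  'b' x 2 => "b2"
  'c' x 1 => "c1"
  'a' x 2 => "a2"
  'b' x 1 => "b1"
  'a' x 1 => "a1"
  'b' x 1 => "b1"
  'a' x 1 => "a1"
  'c' x 1 => "c1"
  'b' x 1 => "b1"
Compressed: "c1b2c1a2b1a1b1a1c1b1"
Compressed length: 20

20


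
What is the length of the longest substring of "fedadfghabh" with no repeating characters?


Input: "fedadfghabh"
Sliding window (track last position of each char):
  Position 0 ('f'): window [0,0] length 1 -- new best
  Position 1 ('e'): window [0,1] length 2 -- new best
  Position 2 ('d'): window [0,2] length 3 -- new best
  Position 3 ('a'): window [0,3] length 4 -- new best
  Position 4 ('d'): repeat (last at 2), move window start to 3
  Position 4 ('d'): window [3,4] length 2
  Position 5 ('f'): window [3,5] length 3
  Position 6 ('g'): window [3,6] length 4
  Position 7 ('h'): window [3,7] length 5 -- new best
  Position 8 ('a'): repeat (last at 3), move window start to 4
  Position 8 ('a'): window [4,8] length 5
  Position 9 ('b'): window [4,9] length 6 -- new best
  Position 10 ('h'): repeat (last at 7), move window start to 8
  Position 10 ('h'): window [8,10] length 3
Longest substring with no repeats: "dfghab" with length 6

6


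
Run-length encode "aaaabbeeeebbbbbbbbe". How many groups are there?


Input: aaaabbeeeebbbbbbbbe
Scanning for consecutive runs:
  Group 1: 'a' x 4 (positions 0-3)
  Group 2: 'b' x 2 (positions 4-5)
  Group 3: 'e' x 4 (positions 6-9)
  Group 4: 'b' x 8 (positions 10-17)
  Group 5: 'e' x 1 (positions 18-18)
Total groups: 5

5


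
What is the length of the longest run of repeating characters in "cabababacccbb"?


Input: "cabababacccbb"
Scanning for longest run:
  Position 1 ('a'): new char, reset run to 1
  Position 2 ('b'): new char, reset run to 1
  Position 3 ('a'): new char, reset run to 1
  Position 4 ('b'): new char, reset run to 1
  Position 5 ('a'): new char, reset run to 1
  Position 6 ('b'): new char, reset run to 1
  Position 7 ('a'): new char, reset run to 1
  Position 8 ('c'): new char, reset run to 1
  Position 9 ('c'): continues run of 'c', length=2
  Position 10 ('c'): continues run of 'c', length=3
  Position 11 ('b'): new char, reset run to 1
  Position 12 ('b'): continues run of 'b', length=2
Longest run: 'c' with length 3

3


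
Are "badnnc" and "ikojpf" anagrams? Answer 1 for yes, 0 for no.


Strings: "badnnc", "ikojpf"
Sorted first:  abcdnn
Sorted second: fijkop
Differ at position 0: 'a' vs 'f' => not anagrams

0


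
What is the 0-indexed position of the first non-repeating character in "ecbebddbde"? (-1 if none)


Input: ecbebddbde
Character frequencies:
  'b': 3
  'c': 1
  'd': 3
  'e': 3
Scanning left to right for freq == 1:
  Position 0 ('e'): freq=3, skip
  Position 1 ('c'): unique! => answer = 1

1


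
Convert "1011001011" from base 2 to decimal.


Input: "1011001011" in base 2
Positional expansion:
  Digit '1' (value 1) x 2^9 = 512
  Digit '0' (value 0) x 2^8 = 0
  Digit '1' (value 1) x 2^7 = 128
  Digit '1' (value 1) x 2^6 = 64
  Digit '0' (value 0) x 2^5 = 0
  Digit '0' (value 0) x 2^4 = 0
  Digit '1' (value 1) x 2^3 = 8
  Digit '0' (value 0) x 2^2 = 0
  Digit '1' (value 1) x 2^1 = 2
  Digit '1' (value 1) x 2^0 = 1
Sum = 715

715


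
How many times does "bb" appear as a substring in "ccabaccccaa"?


Searching for "bb" in "ccabaccccaa"
Scanning each position:
  Position 0: "cc" => no
  Position 1: "ca" => no
  Position 2: "ab" => no
  Position 3: "ba" => no
  Position 4: "ac" => no
  Position 5: "cc" => no
  Position 6: "cc" => no
  Position 7: "cc" => no
  Position 8: "ca" => no
  Position 9: "aa" => no
Total occurrences: 0

0


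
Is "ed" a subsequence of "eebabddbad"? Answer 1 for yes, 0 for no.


Check if "ed" is a subsequence of "eebabddbad"
Greedy scan:
  Position 0 ('e'): matches sub[0] = 'e'
  Position 1 ('e'): no match needed
  Position 2 ('b'): no match needed
  Position 3 ('a'): no match needed
  Position 4 ('b'): no match needed
  Position 5 ('d'): matches sub[1] = 'd'
  Position 6 ('d'): no match needed
  Position 7 ('b'): no match needed
  Position 8 ('a'): no match needed
  Position 9 ('d'): no match needed
All 2 characters matched => is a subsequence

1


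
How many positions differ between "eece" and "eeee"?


Comparing "eece" and "eeee" position by position:
  Position 0: 'e' vs 'e' => same
  Position 1: 'e' vs 'e' => same
  Position 2: 'c' vs 'e' => DIFFER
  Position 3: 'e' vs 'e' => same
Positions that differ: 1

1


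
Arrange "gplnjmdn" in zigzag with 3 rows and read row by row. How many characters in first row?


Zigzag "gplnjmdn" into 3 rows:
Placing characters:
  'g' => row 0
  'p' => row 1
  'l' => row 2
  'n' => row 1
  'j' => row 0
  'm' => row 1
  'd' => row 2
  'n' => row 1
Rows:
  Row 0: "gj"
  Row 1: "pnmn"
  Row 2: "ld"
First row length: 2

2


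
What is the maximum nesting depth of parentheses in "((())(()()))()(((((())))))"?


Input: "((())(()()))()(((((())))))"
Tracking depth:
  Position 0 '(': depth becomes 1
  Position 1 '(': depth becomes 2
  Position 2 '(': depth becomes 3
  Position 3 ')': depth becomes 2
  Position 4 ')': depth becomes 1
  Position 5 '(': depth becomes 2
  Position 6 '(': depth becomes 3
  Position 7 ')': depth becomes 2
  Position 8 '(': depth becomes 3
  Position 9 ')': depth becomes 2
  Position 10 ')': depth becomes 1
  Position 11 ')': depth becomes 0
  Position 12 '(': depth becomes 1
  Position 13 ')': depth becomes 0
  Position 14 '(': depth becomes 1
  Position 15 '(': depth becomes 2
  Position 16 '(': depth becomes 3
  Position 17 '(': depth becomes 4
  Position 18 '(': depth becomes 5
  Position 19 '(': depth becomes 6
  Position 20 ')': depth becomes 5
  Position 21 ')': depth becomes 4
  Position 22 ')': depth becomes 3
  Position 23 ')': depth becomes 2
  Position 24 ')': depth becomes 1
  Position 25 ')': depth becomes 0
Maximum depth reached: 6

6


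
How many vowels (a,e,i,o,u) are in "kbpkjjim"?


Input: kbpkjjim
Checking each character:
  'k' at position 0: consonant
  'b' at position 1: consonant
  'p' at position 2: consonant
  'k' at position 3: consonant
  'j' at position 4: consonant
  'j' at position 5: consonant
  'i' at position 6: vowel (running total: 1)
  'm' at position 7: consonant
Total vowels: 1

1


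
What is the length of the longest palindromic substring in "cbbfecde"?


Input: "cbbfecde"
Checking substrings for palindromes:
  [1:3] "bb" (len 2) => palindrome
Longest palindromic substring: "bb" with length 2

2


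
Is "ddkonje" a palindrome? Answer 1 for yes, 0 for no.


Input: ddkonje
Reversed: ejnokdd
  Compare pos 0 ('d') with pos 6 ('e'): MISMATCH
  Compare pos 1 ('d') with pos 5 ('j'): MISMATCH
  Compare pos 2 ('k') with pos 4 ('n'): MISMATCH
Result: not a palindrome

0


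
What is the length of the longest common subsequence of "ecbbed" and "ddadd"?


LCS of "ecbbed" and "ddadd"
DP table:
           d    d    a    d    d
      0    0    0    0    0    0
  e   0    0    0    0    0    0
  c   0    0    0    0    0    0
  b   0    0    0    0    0    0
  b   0    0    0    0    0    0
  e   0    0    0    0    0    0
  d   0    1    1    1    1    1
LCS length = dp[6][5] = 1

1


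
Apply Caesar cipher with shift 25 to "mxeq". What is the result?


Caesar cipher: shift "mxeq" by 25
  'm' (pos 12) + 25 = pos 11 = 'l'
  'x' (pos 23) + 25 = pos 22 = 'w'
  'e' (pos 4) + 25 = pos 3 = 'd'
  'q' (pos 16) + 25 = pos 15 = 'p'
Result: lwdp

lwdp


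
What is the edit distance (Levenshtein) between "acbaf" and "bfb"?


Computing edit distance: "acbaf" -> "bfb"
DP table:
           b    f    b
      0    1    2    3
  a   1    1    2    3
  c   2    2    2    3
  b   3    2    3    2
  a   4    3    3    3
  f   5    4    3    4
Edit distance = dp[5][3] = 4

4


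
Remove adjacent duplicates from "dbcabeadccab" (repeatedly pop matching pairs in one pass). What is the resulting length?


Input: dbcabeadccab
Stack-based adjacent duplicate removal:
  Read 'd': push. Stack: d
  Read 'b': push. Stack: db
  Read 'c': push. Stack: dbc
  Read 'a': push. Stack: dbca
  Read 'b': push. Stack: dbcab
  Read 'e': push. Stack: dbcabe
  Read 'a': push. Stack: dbcabea
  Read 'd': push. Stack: dbcabead
  Read 'c': push. Stack: dbcabeadc
  Read 'c': matches stack top 'c' => pop. Stack: dbcabead
  Read 'a': push. Stack: dbcabeada
  Read 'b': push. Stack: dbcabeadab
Final stack: "dbcabeadab" (length 10)

10


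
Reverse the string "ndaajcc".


Input: ndaajcc
Reading characters right to left:
  Position 6: 'c'
  Position 5: 'c'
  Position 4: 'j'
  Position 3: 'a'
  Position 2: 'a'
  Position 1: 'd'
  Position 0: 'n'
Reversed: ccjaadn

ccjaadn


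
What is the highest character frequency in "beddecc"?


Input: beddecc
Character counts:
  'b': 1
  'c': 2
  'd': 2
  'e': 2
Maximum frequency: 2

2


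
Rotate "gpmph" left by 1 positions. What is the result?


Input: "gpmph", rotate left by 1
First 1 characters: "g"
Remaining characters: "pmph"
Concatenate remaining + first: "pmph" + "g" = "pmphg"

pmphg


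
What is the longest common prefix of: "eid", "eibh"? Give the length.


Words: eid, eibh
  Position 0: all 'e' => match
  Position 1: all 'i' => match
  Position 2: ('d', 'b') => mismatch, stop
LCP = "ei" (length 2)

2


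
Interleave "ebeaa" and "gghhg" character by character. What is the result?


Interleaving "ebeaa" and "gghhg":
  Position 0: 'e' from first, 'g' from second => "eg"
  Position 1: 'b' from first, 'g' from second => "bg"
  Position 2: 'e' from first, 'h' from second => "eh"
  Position 3: 'a' from first, 'h' from second => "ah"
  Position 4: 'a' from first, 'g' from second => "ag"
Result: egbgehahag

egbgehahag


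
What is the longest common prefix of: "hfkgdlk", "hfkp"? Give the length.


Words: hfkgdlk, hfkp
  Position 0: all 'h' => match
  Position 1: all 'f' => match
  Position 2: all 'k' => match
  Position 3: ('g', 'p') => mismatch, stop
LCP = "hfk" (length 3)

3


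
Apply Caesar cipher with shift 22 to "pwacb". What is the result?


Caesar cipher: shift "pwacb" by 22
  'p' (pos 15) + 22 = pos 11 = 'l'
  'w' (pos 22) + 22 = pos 18 = 's'
  'a' (pos 0) + 22 = pos 22 = 'w'
  'c' (pos 2) + 22 = pos 24 = 'y'
  'b' (pos 1) + 22 = pos 23 = 'x'
Result: lswyx

lswyx


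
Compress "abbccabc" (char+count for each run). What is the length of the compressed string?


Input: abbccabc
Runs:
  'a' x 1 => "a1"
  'b' x 2 => "b2"
  'c' x 2 => "c2"
  'a' x 1 => "a1"
  'b' x 1 => "b1"
  'c' x 1 => "c1"
Compressed: "a1b2c2a1b1c1"
Compressed length: 12

12


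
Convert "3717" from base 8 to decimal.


Input: "3717" in base 8
Positional expansion:
  Digit '3' (value 3) x 8^3 = 1536
  Digit '7' (value 7) x 8^2 = 448
  Digit '1' (value 1) x 8^1 = 8
  Digit '7' (value 7) x 8^0 = 7
Sum = 1999

1999


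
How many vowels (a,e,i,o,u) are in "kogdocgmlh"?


Input: kogdocgmlh
Checking each character:
  'k' at position 0: consonant
  'o' at position 1: vowel (running total: 1)
  'g' at position 2: consonant
  'd' at position 3: consonant
  'o' at position 4: vowel (running total: 2)
  'c' at position 5: consonant
  'g' at position 6: consonant
  'm' at position 7: consonant
  'l' at position 8: consonant
  'h' at position 9: consonant
Total vowels: 2

2


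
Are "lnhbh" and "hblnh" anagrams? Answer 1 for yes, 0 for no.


Strings: "lnhbh", "hblnh"
Sorted first:  bhhln
Sorted second: bhhln
Sorted forms match => anagrams

1


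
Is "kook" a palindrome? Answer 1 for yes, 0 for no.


Input: kook
Reversed: kook
  Compare pos 0 ('k') with pos 3 ('k'): match
  Compare pos 1 ('o') with pos 2 ('o'): match
Result: palindrome

1


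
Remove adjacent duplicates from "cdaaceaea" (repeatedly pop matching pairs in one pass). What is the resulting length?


Input: cdaaceaea
Stack-based adjacent duplicate removal:
  Read 'c': push. Stack: c
  Read 'd': push. Stack: cd
  Read 'a': push. Stack: cda
  Read 'a': matches stack top 'a' => pop. Stack: cd
  Read 'c': push. Stack: cdc
  Read 'e': push. Stack: cdce
  Read 'a': push. Stack: cdcea
  Read 'e': push. Stack: cdceae
  Read 'a': push. Stack: cdceaea
Final stack: "cdceaea" (length 7)

7


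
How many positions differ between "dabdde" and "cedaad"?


Comparing "dabdde" and "cedaad" position by position:
  Position 0: 'd' vs 'c' => DIFFER
  Position 1: 'a' vs 'e' => DIFFER
  Position 2: 'b' vs 'd' => DIFFER
  Position 3: 'd' vs 'a' => DIFFER
  Position 4: 'd' vs 'a' => DIFFER
  Position 5: 'e' vs 'd' => DIFFER
Positions that differ: 6

6


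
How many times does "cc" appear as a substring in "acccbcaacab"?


Searching for "cc" in "acccbcaacab"
Scanning each position:
  Position 0: "ac" => no
  Position 1: "cc" => MATCH
  Position 2: "cc" => MATCH
  Position 3: "cb" => no
  Position 4: "bc" => no
  Position 5: "ca" => no
  Position 6: "aa" => no
  Position 7: "ac" => no
  Position 8: "ca" => no
  Position 9: "ab" => no
Total occurrences: 2

2


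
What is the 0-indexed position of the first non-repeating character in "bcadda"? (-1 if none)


Input: bcadda
Character frequencies:
  'a': 2
  'b': 1
  'c': 1
  'd': 2
Scanning left to right for freq == 1:
  Position 0 ('b'): unique! => answer = 0

0


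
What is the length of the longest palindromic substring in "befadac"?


Input: "befadac"
Checking substrings for palindromes:
  [3:6] "ada" (len 3) => palindrome
Longest palindromic substring: "ada" with length 3

3


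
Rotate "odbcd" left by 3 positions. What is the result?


Input: "odbcd", rotate left by 3
First 3 characters: "odb"
Remaining characters: "cd"
Concatenate remaining + first: "cd" + "odb" = "cdodb"

cdodb


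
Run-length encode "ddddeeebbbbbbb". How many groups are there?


Input: ddddeeebbbbbbb
Scanning for consecutive runs:
  Group 1: 'd' x 4 (positions 0-3)
  Group 2: 'e' x 3 (positions 4-6)
  Group 3: 'b' x 7 (positions 7-13)
Total groups: 3

3


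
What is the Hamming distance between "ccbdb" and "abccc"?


Comparing "ccbdb" and "abccc" position by position:
  Position 0: 'c' vs 'a' => differ
  Position 1: 'c' vs 'b' => differ
  Position 2: 'b' vs 'c' => differ
  Position 3: 'd' vs 'c' => differ
  Position 4: 'b' vs 'c' => differ
Total differences (Hamming distance): 5

5


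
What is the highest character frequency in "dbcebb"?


Input: dbcebb
Character counts:
  'b': 3
  'c': 1
  'd': 1
  'e': 1
Maximum frequency: 3

3


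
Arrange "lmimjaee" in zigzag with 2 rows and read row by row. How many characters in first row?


Zigzag "lmimjaee" into 2 rows:
Placing characters:
  'l' => row 0
  'm' => row 1
  'i' => row 0
  'm' => row 1
  'j' => row 0
  'a' => row 1
  'e' => row 0
  'e' => row 1
Rows:
  Row 0: "lije"
  Row 1: "mmae"
First row length: 4

4


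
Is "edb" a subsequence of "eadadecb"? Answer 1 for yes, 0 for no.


Check if "edb" is a subsequence of "eadadecb"
Greedy scan:
  Position 0 ('e'): matches sub[0] = 'e'
  Position 1 ('a'): no match needed
  Position 2 ('d'): matches sub[1] = 'd'
  Position 3 ('a'): no match needed
  Position 4 ('d'): no match needed
  Position 5 ('e'): no match needed
  Position 6 ('c'): no match needed
  Position 7 ('b'): matches sub[2] = 'b'
All 3 characters matched => is a subsequence

1


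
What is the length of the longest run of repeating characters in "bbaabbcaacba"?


Input: "bbaabbcaacba"
Scanning for longest run:
  Position 1 ('b'): continues run of 'b', length=2
  Position 2 ('a'): new char, reset run to 1
  Position 3 ('a'): continues run of 'a', length=2
  Position 4 ('b'): new char, reset run to 1
  Position 5 ('b'): continues run of 'b', length=2
  Position 6 ('c'): new char, reset run to 1
  Position 7 ('a'): new char, reset run to 1
  Position 8 ('a'): continues run of 'a', length=2
  Position 9 ('c'): new char, reset run to 1
  Position 10 ('b'): new char, reset run to 1
  Position 11 ('a'): new char, reset run to 1
Longest run: 'b' with length 2

2


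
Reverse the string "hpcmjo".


Input: hpcmjo
Reading characters right to left:
  Position 5: 'o'
  Position 4: 'j'
  Position 3: 'm'
  Position 2: 'c'
  Position 1: 'p'
  Position 0: 'h'
Reversed: ojmcph

ojmcph


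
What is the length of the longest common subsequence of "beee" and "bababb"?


LCS of "beee" and "bababb"
DP table:
           b    a    b    a    b    b
      0    0    0    0    0    0    0
  b   0    1    1    1    1    1    1
  e   0    1    1    1    1    1    1
  e   0    1    1    1    1    1    1
  e   0    1    1    1    1    1    1
LCS length = dp[4][6] = 1

1


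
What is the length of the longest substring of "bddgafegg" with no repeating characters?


Input: "bddgafegg"
Sliding window (track last position of each char):
  Position 0 ('b'): window [0,0] length 1 -- new best
  Position 1 ('d'): window [0,1] length 2 -- new best
  Position 2 ('d'): repeat (last at 1), move window start to 2
  Position 2 ('d'): window [2,2] length 1
  Position 3 ('g'): window [2,3] length 2
  Position 4 ('a'): window [2,4] length 3 -- new best
  Position 5 ('f'): window [2,5] length 4 -- new best
  Position 6 ('e'): window [2,6] length 5 -- new best
  Position 7 ('g'): repeat (last at 3), move window start to 4
  Position 7 ('g'): window [4,7] length 4
  Position 8 ('g'): repeat (last at 7), move window start to 8
  Position 8 ('g'): window [8,8] length 1
Longest substring with no repeats: "dgafe" with length 5

5


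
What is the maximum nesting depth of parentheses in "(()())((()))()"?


Input: "(()())((()))()"
Tracking depth:
  Position 0 '(': depth becomes 1
  Position 1 '(': depth becomes 2
  Position 2 ')': depth becomes 1
  Position 3 '(': depth becomes 2
  Position 4 ')': depth becomes 1
  Position 5 ')': depth becomes 0
  Position 6 '(': depth becomes 1
  Position 7 '(': depth becomes 2
  Position 8 '(': depth becomes 3
  Position 9 ')': depth becomes 2
  Position 10 ')': depth becomes 1
  Position 11 ')': depth becomes 0
  Position 12 '(': depth becomes 1
  Position 13 ')': depth becomes 0
Maximum depth reached: 3

3


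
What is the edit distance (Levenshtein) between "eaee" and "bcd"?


Computing edit distance: "eaee" -> "bcd"
DP table:
           b    c    d
      0    1    2    3
  e   1    1    2    3
  a   2    2    2    3
  e   3    3    3    3
  e   4    4    4    4
Edit distance = dp[4][3] = 4

4


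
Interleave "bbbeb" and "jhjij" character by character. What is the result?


Interleaving "bbbeb" and "jhjij":
  Position 0: 'b' from first, 'j' from second => "bj"
  Position 1: 'b' from first, 'h' from second => "bh"
  Position 2: 'b' from first, 'j' from second => "bj"
  Position 3: 'e' from first, 'i' from second => "ei"
  Position 4: 'b' from first, 'j' from second => "bj"
Result: bjbhbjeibj

bjbhbjeibj


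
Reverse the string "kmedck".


Input: kmedck
Reading characters right to left:
  Position 5: 'k'
  Position 4: 'c'
  Position 3: 'd'
  Position 2: 'e'
  Position 1: 'm'
  Position 0: 'k'
Reversed: kcdemk

kcdemk


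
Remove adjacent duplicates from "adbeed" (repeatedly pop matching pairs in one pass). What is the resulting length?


Input: adbeed
Stack-based adjacent duplicate removal:
  Read 'a': push. Stack: a
  Read 'd': push. Stack: ad
  Read 'b': push. Stack: adb
  Read 'e': push. Stack: adbe
  Read 'e': matches stack top 'e' => pop. Stack: adb
  Read 'd': push. Stack: adbd
Final stack: "adbd" (length 4)

4


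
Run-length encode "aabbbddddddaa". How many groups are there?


Input: aabbbddddddaa
Scanning for consecutive runs:
  Group 1: 'a' x 2 (positions 0-1)
  Group 2: 'b' x 3 (positions 2-4)
  Group 3: 'd' x 6 (positions 5-10)
  Group 4: 'a' x 2 (positions 11-12)
Total groups: 4

4


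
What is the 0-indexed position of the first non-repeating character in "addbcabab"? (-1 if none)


Input: addbcabab
Character frequencies:
  'a': 3
  'b': 3
  'c': 1
  'd': 2
Scanning left to right for freq == 1:
  Position 0 ('a'): freq=3, skip
  Position 1 ('d'): freq=2, skip
  Position 2 ('d'): freq=2, skip
  Position 3 ('b'): freq=3, skip
  Position 4 ('c'): unique! => answer = 4

4


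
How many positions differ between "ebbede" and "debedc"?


Comparing "ebbede" and "debedc" position by position:
  Position 0: 'e' vs 'd' => DIFFER
  Position 1: 'b' vs 'e' => DIFFER
  Position 2: 'b' vs 'b' => same
  Position 3: 'e' vs 'e' => same
  Position 4: 'd' vs 'd' => same
  Position 5: 'e' vs 'c' => DIFFER
Positions that differ: 3

3


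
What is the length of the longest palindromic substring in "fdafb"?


Input: "fdafb"
Checking substrings for palindromes:
  No multi-char palindromic substrings found
Longest palindromic substring: "f" with length 1

1


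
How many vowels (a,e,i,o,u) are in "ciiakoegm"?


Input: ciiakoegm
Checking each character:
  'c' at position 0: consonant
  'i' at position 1: vowel (running total: 1)
  'i' at position 2: vowel (running total: 2)
  'a' at position 3: vowel (running total: 3)
  'k' at position 4: consonant
  'o' at position 5: vowel (running total: 4)
  'e' at position 6: vowel (running total: 5)
  'g' at position 7: consonant
  'm' at position 8: consonant
Total vowels: 5

5


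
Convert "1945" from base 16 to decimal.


Input: "1945" in base 16
Positional expansion:
  Digit '1' (value 1) x 16^3 = 4096
  Digit '9' (value 9) x 16^2 = 2304
  Digit '4' (value 4) x 16^1 = 64
  Digit '5' (value 5) x 16^0 = 5
Sum = 6469

6469


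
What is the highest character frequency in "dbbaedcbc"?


Input: dbbaedcbc
Character counts:
  'a': 1
  'b': 3
  'c': 2
  'd': 2
  'e': 1
Maximum frequency: 3

3
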